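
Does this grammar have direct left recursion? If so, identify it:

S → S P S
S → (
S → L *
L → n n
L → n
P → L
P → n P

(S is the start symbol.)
S → S P S: LEFT RECURSIVE (starts with S)
S → (: starts with '('
S → L *: starts with L
L → n n: starts with n
L → n: starts with n
P → L: starts with L
P → n P: starts with n

The grammar has direct left recursion on: S.

Answer: Yes, S is left-recursive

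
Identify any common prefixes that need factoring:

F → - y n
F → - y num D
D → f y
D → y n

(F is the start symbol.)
Left-factoring is needed when two productions for the same non-terminal
share a common prefix on the right-hand side.

Productions for F:
  F → - y n
  F → - y num D
Productions for D:
  D → f y
  D → y n

Found common prefix '- y' in productions for F

Answer: Yes, F has productions with common prefix '- y'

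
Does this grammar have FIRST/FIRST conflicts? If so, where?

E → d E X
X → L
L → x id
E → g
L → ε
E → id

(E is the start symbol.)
Productions for E:
  E → d E X: FIRST = { 'd' }
  E → g: FIRST = { 'g' }
  E → id: FIRST = { 'id' }
Productions for L:
  L → x id: FIRST = { 'x' }
  L → ε: FIRST = { ε }
X has only one production, so no FIRST/FIRST conflict is possible there.

All alternatives of each non-terminal have pairwise disjoint FIRST sets.

Answer: No FIRST/FIRST conflicts.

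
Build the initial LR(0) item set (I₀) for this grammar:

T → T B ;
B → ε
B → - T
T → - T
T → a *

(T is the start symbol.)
{ [T → . - T], [T → . T B ;], [T → . a *], [T' → . T] }

First, augment the grammar with T' → T
I₀ = CLOSURE({ [T' → . T] }):
  [T' → . T] has the dot before T: add [T → . T B ;], [T → . - T], [T → . a *]
No further items can be added.

I₀ = { [T → . - T], [T → . T B ;], [T → . a *], [T' → . T] }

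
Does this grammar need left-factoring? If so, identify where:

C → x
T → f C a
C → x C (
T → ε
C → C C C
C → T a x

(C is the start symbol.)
Yes, C has productions with common prefix 'x'

Left-factoring is needed when two productions for the same non-terminal
share a common prefix on the right-hand side.

Productions for C:
  C → x
  C → x C (
  C → C C C
  C → T a x
Productions for T:
  T → f C a
  T → ε

Found common prefix 'x' in productions for C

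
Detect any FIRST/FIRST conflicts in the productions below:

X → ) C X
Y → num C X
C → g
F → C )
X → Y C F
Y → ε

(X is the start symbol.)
FIRST sets of the non-terminals at (or reachable through a nullable prefix from) the front of some alternative:
  FIRST(Y) = { 'num', ε }
  FIRST(C) = { 'g' }

Productions for X:
  X → ) C X: FIRST = { ')' }
  X → Y C F: FIRST = { 'g', 'num' }
Productions for Y:
  Y → num C X: FIRST = { 'num' }
  Y → ε: FIRST = { ε }
C, F have only one production, so no FIRST/FIRST conflict is possible there.

All alternatives of each non-terminal have pairwise disjoint FIRST sets.

Answer: No FIRST/FIRST conflicts.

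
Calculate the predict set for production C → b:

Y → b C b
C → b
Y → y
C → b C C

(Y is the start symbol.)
PREDICT(C → b) = (FIRST(RHS) \ {ε}) ∪ (FOLLOW(C) if ε ∈ FIRST(RHS), i.e. RHS ⇒* ε)
FIRST(b) = { 'b' }
ε ∉ FIRST(b), so FOLLOW(C) is not added.
PREDICT(C → b) = { 'b' }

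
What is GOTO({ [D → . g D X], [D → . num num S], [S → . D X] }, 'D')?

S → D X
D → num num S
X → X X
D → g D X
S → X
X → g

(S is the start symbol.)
GOTO(I, 'D') = CLOSURE({ [A → αX.β] : [A → α.Xβ] ∈ I, X = 'D' })

Items with dot before 'D', with the dot advanced:
  [S → . D X] → [S → D . X]
Closure of the advanced items:
  [S → D . X] has the dot before X: add [X → . X X], [X → . g]

GOTO = { [S → D . X], [X → . X X], [X → . g] }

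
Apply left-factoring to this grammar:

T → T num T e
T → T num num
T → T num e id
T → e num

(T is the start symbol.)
T → T num T'
T' → T e
T' → num
T' → e id
T → e num

Left-factoring transforms A → αβ₁ | αβ₂ into A → αA' and A' → β₁ | β₂
(α is the longest common prefix among the alternatives). Repeat until
no nonterminal has two alternatives with a common prefix.

Round 1: T has alternatives sharing prefix 'T num'. Introduce T': T → T num T'
  Add: T' → T e
  Add: T' → num
  Add: T' → e id

No remaining common prefixes — done.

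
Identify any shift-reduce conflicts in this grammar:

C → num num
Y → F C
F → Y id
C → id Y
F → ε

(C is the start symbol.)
Augment with C' → C and build the canonical LR(0) collection (I0 = CLOSURE({[C' → . C]}), then GOTO on every symbol after a dot until no new states appear). It has 9 states:
  I0: { [C → . id Y], [C → . num num], [C' → . C] }  — shift
  I1: { [C' → C .] }  — accept
  I2: { [C → id . Y], [F → . Y id], [F → .], [Y → . F C] }  — reduce
  I3: { [C → num . num] }  — shift
  I4: { [C → num num .] }  — reduce
  I5: { [C → . id Y], [C → . num num], [Y → F . C] }  — shift
  I6: { [C → id Y .], [F → Y . id] }  — shift, reduce
  I7: { [F → Y id .] }  — reduce
  I8: { [Y → F C .] }  — reduce

I6 contains reduce item [C → id Y .] and shift item [F → Y . id] — shift-reduce conflict.

Answer: Yes — I6: [C → id Y .] vs [F → Y . id]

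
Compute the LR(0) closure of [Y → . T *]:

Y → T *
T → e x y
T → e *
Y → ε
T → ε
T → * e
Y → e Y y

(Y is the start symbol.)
{ [T → . * e], [T → . e *], [T → . e x y], [T → .], [Y → . T *] }

Start with: [Y → . T *]
  [Y → . T *] has the dot before T: add [T → . e x y], [T → . e *], [T → .], [T → . * e]
No further items can be added.

CLOSURE = { [T → . * e], [T → . e *], [T → . e x y], [T → .], [Y → . T *] }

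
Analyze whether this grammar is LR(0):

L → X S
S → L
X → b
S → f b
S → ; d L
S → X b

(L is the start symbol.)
No. Reduce-reduce conflict: [S → X b .] and [X → b .]

A grammar is LR(0) if no state in the canonical LR(0) collection has:
  - both a shift item (dot before a terminal) and a complete item (shift-reduce conflict), or
  - two or more complete items (reduce-reduce conflict; the accept item [L' → L .] counts as a complete item here).

Augment with L' → L and build the canonical LR(0) collection (I0 = CLOSURE({[L' → . L]}), then GOTO on every symbol after a dot until no new states appear). It has 13 states:
  I0: { [L → . X S], [L' → . L], [X → . b] }  — shift
  I1: { [L' → L .] }  — accept
  I2: { [L → . X S], [L → X . S], [S → . ; d L], [S → . L], [S → . X b], [S → . f b], [X → . b] }  — shift
  I3: { [X → b .] }  — reduce
  I4: { [S → ; . d L] }  — shift
  I5: { [S → L .] }  — reduce
  I6: { [L → X S .] }  — reduce
  I7: { [L → . X S], [L → X . S], [S → . ; d L], [S → . L], [S → . X b], [S → . f b], [S → X . b], [X → . b] }  — shift
  I8: { [S → f . b] }  — shift
  I9: { [S → f b .] }  — reduce
  I10: { [S → X b .], [X → b .] }  — 2 reduces
  I11: { [L → . X S], [S → ; d . L], [X → . b] }  — shift
  I12: { [S → ; d L .] }  — reduce

Conflict in state I10:
  Reduce-reduce conflict: [S → X b .] and [X → b .]
So the grammar is NOT LR(0).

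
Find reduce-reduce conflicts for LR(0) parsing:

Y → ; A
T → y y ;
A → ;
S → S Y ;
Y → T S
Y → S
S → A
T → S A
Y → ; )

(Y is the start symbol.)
Yes — I13: [S → A .] vs [T → S A .]

A reduce-reduce conflict occurs when an LR(0) state has two complete items [A → α .] and [B → β .] — both call for a reduction, and with no lookahead the parser cannot choose between them.

Augment with Y' → Y and build the canonical LR(0) collection (I0 = CLOSURE({[Y' → . Y]}), then GOTO on every symbol after a dot until no new states appear). It has 16 states:
  I0: { [A → . ;], [S → . A], [S → . S Y ;], [T → . S A], [T → . y y ;], [Y → . ; )], [Y → . ; A], [Y → . S], [Y → . T S], [Y' → . Y] }  — shift
  I1: { [A → . ;], [A → ; .], [Y → ; . )], [Y → ; . A] }  — shift, reduce
  I2: { [S → A .] }  — reduce
  I3: { [A → . ;], [S → . A], [S → . S Y ;], [S → S . Y ;], [T → . S A], [T → . y y ;], [T → S . A], [Y → . ; )], [Y → . ; A], [Y → . S], [Y → . T S], [Y → S .] }  — shift, reduce
  I4: { [A → . ;], [S → . A], [S → . S Y ;], [Y → T . S] }  — shift
  I5: { [Y' → Y .] }  — accept
  I6: { [T → y . y ;] }  — shift
  I7: { [T → y y . ;] }  — shift
  I8: { [T → y y ; .] }  — reduce
  I9: { [A → ; .] }  — reduce
  I10: { [A → . ;], [S → . A], [S → . S Y ;], [S → S . Y ;], [T → . S A], [T → . y y ;], [Y → . ; )], [Y → . ; A], [Y → . S], [Y → . T S], [Y → T S .] }  — shift, reduce
  I11: { [S → S Y . ;] }  — shift
  I12: { [S → S Y ; .] }  — reduce
  I13: { [S → A .], [T → S A .] }  — 2 reduces
  I14: { [Y → ; ) .] }  — reduce
  I15: { [Y → ; A .] }  — reduce

I13 contains complete items [S → A .], [T → S A .] — reduce-reduce conflict.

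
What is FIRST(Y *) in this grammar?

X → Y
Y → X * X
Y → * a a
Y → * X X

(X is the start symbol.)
FIRST sets of the non-terminals involved (from the grammar, by fixed-point iteration):
  FIRST(Y) = { '*' }

To compute FIRST(Y *), process the symbols left to right:
Symbol Y is a non-terminal. Add FIRST(Y) \ {ε} = { '*' }
Y is not nullable (ε ∉ FIRST(Y)), so stop here.
FIRST(Y *) = { '*' }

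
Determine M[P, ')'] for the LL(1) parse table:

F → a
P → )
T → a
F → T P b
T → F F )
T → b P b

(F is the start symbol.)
To find M[P, ')'], we find productions for P where ')' is in the predict set (PREDICT(N → α) = (FIRST(α) \ {ε}) ∪ (FOLLOW(N) if α ⇒* ε)).

P → ): PREDICT = { ')' }
  ')' is in predict set, so this production goes in M[P, ')']

M[P, ')'] = P → )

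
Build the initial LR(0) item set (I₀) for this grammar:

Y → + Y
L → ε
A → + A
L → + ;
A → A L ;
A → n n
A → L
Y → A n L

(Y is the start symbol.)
First, augment the grammar with Y' → Y
I₀ = CLOSURE({ [Y' → . Y] }):
  [Y' → . Y] has the dot before Y: add [Y → . + Y], [Y → . A n L]
  [Y → . A n L] has the dot before A: add [A → . + A], [A → . A L ;], [A → . n n], [A → . L]
  [A → . L] has the dot before L: add [L → .], [L → . + ;]
No further items can be added.

I₀ = { [A → . + A], [A → . A L ;], [A → . L], [A → . n n], [L → . + ;], [L → .], [Y → . + Y], [Y → . A n L], [Y' → . Y] }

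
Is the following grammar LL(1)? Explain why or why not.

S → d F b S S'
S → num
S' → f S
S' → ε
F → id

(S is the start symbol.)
No. Predict set conflict for S': { 'f' }

A grammar is LL(1) if for each non-terminal N with multiple productions, the predict sets of those productions are pairwise disjoint, where PREDICT(N → α) = (FIRST(α) \ {ε}) ∪ (FOLLOW(N) if α ⇒* ε).

Relevant sets:
  FOLLOW(S') = { $, 'f' }

For S:
  PREDICT(S → d F b S S') = { 'd' }
  PREDICT(S → num) = { 'num' }
For S':
  PREDICT(S' → f S) = { 'f' }
  PREDICT(S' → ε) = { $, 'f' }
F has a single production, so nothing to check there.

Conflict found: Predict set conflict for S': { 'f' }
The grammar is NOT LL(1).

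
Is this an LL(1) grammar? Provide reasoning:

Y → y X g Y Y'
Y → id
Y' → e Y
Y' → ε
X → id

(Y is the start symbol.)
A grammar is LL(1) if for each non-terminal N with multiple productions, the predict sets of those productions are pairwise disjoint, where PREDICT(N → α) = (FIRST(α) \ {ε}) ∪ (FOLLOW(N) if α ⇒* ε).

Relevant sets:
  FOLLOW(Y') = { $, 'e' }

For Y:
  PREDICT(Y → y X g Y Y') = { 'y' }
  PREDICT(Y → id) = { 'id' }
For Y':
  PREDICT(Y' → e Y) = { 'e' }
  PREDICT(Y' → ε) = { $, 'e' }
X has a single production, so nothing to check there.

Conflict found: Predict set conflict for Y': { 'e' }
The grammar is NOT LL(1).

Answer: No. Predict set conflict for Y': { 'e' }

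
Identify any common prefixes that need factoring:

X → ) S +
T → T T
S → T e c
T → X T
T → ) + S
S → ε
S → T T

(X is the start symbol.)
Left-factoring is needed when two productions for the same non-terminal
share a common prefix on the right-hand side.

Productions for T:
  T → T T
  T → X T
  T → ) + S
Productions for S:
  S → T e c
  S → ε
  S → T T

Found common prefix 'T' in productions for S

Answer: Yes, S has productions with common prefix 'T'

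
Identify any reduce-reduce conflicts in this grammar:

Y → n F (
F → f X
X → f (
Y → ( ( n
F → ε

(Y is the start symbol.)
A reduce-reduce conflict occurs when an LR(0) state has two complete items [A → α .] and [B → β .] — both call for a reduction, and with no lookahead the parser cannot choose between them.

Augment with Y' → Y and build the canonical LR(0) collection (I0 = CLOSURE({[Y' → . Y]}), then GOTO on every symbol after a dot until no new states appear). It has 12 states:
  I0: { [Y → . ( ( n], [Y → . n F (], [Y' → . Y] }  — shift
  I1: { [Y → ( . ( n] }  — shift
  I2: { [Y' → Y .] }  — accept
  I3: { [F → . f X], [F → .], [Y → n . F (] }  — shift, reduce
  I4: { [Y → n F . (] }  — shift
  I5: { [F → f . X], [X → . f (] }  — shift
  I6: { [F → f X .] }  — reduce
  I7: { [X → f . (] }  — shift
  I8: { [X → f ( .] }  — reduce
  I9: { [Y → n F ( .] }  — reduce
  I10: { [Y → ( ( . n] }  — shift
  I11: { [Y → ( ( n .] }  — reduce

No state contains more than one complete item.

Answer: No reduce-reduce conflicts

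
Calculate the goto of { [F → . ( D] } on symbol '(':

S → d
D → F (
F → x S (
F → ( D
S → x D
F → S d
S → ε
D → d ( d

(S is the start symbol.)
GOTO(I, '(') = CLOSURE({ [A → αX.β] : [A → α.Xβ] ∈ I, X = '(' })

Items with dot before '(', with the dot advanced:
  [F → . ( D] → [F → ( . D]
Closure of the advanced items:
  [F → ( . D] has the dot before D: add [D → . F (], [D → . d ( d]
  [D → . F (] has the dot before F: add [F → . x S (], [F → . ( D], [F → . S d]
  [F → . S d] has the dot before S: add [S → . d], [S → . x D], [S → .]

GOTO = { [D → . F (], [D → . d ( d], [F → ( . D], [F → . ( D], [F → . S d], [F → . x S (], [S → . d], [S → . x D], [S → .] }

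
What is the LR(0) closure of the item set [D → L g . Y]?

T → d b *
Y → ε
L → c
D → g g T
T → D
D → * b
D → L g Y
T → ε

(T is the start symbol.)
To compute CLOSURE, for each item [A → α.Bβ] where B is a non-terminal, add [B → .γ] for all productions B → γ; repeat for the newly added items until nothing changes.

Start with: [D → L g . Y]
  [D → L g . Y] has the dot before Y: add [Y → .]
No further items can be added.

CLOSURE = { [D → L g . Y], [Y → .] }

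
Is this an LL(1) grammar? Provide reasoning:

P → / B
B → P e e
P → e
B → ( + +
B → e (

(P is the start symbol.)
A grammar is LL(1) if for each non-terminal N with multiple productions, the predict sets of those productions are pairwise disjoint, where PREDICT(N → α) = (FIRST(α) \ {ε}) ∪ (FOLLOW(N) if α ⇒* ε).

Relevant sets:
  FIRST(P) = { '/', 'e' }

For P:
  PREDICT(P → '/' B) = { '/' }
  PREDICT(P → e) = { 'e' }
For B:
  PREDICT(B → P e e) = { '/', 'e' }
  PREDICT(B → '(' '+' '+') = { '(' }
  PREDICT(B → e '(') = { 'e' }

Conflict found: Predict set conflict for B: { 'e' }
The grammar is NOT LL(1).

Answer: No. Predict set conflict for B: { 'e' }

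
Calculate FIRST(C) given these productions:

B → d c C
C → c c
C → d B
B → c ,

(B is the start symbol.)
{ 'c', 'd' }

To compute FIRST(C), examine every production with C on the left-hand side, reading each right-hand side left to right until a non-nullable symbol is reached.

From C → c c:
  - c is a terminal: add 'c' and stop
From C → d B:
  - d is a terminal: add 'd' and stop

Collecting: FIRST(C) = { 'c', 'd' }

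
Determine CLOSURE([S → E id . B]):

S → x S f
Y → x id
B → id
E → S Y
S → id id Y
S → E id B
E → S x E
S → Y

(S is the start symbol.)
Start with: [S → E id . B]
  [S → E id . B] has the dot before B: add [B → . id]
No further items can be added.

CLOSURE = { [B → . id], [S → E id . B] }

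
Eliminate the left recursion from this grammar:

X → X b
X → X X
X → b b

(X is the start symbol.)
X is directly left-recursive. The standard transformation for
  A → A α₁ | ... | A α_m | β₁ | ... | β_n
is
  A  → β₁ A' | ... | β_n A'
  A' → α₁ A' | ... | α_m A' | ε

X → b b becomes X → b b X'
X → X b becomes X' → b X'
X → X X becomes X' → X X'
Add X' → ε

Resulting grammar:
X → b b X'
X' → b X'
X' → X X'
X' → ε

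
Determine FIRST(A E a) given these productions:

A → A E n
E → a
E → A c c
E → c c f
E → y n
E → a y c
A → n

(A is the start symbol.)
{ 'n' }

FIRST sets of the non-terminals involved (from the grammar, by fixed-point iteration):
  FIRST(A) = { 'n' }

To compute FIRST(A E a), process the symbols left to right:
Symbol A is a non-terminal. Add FIRST(A) \ {ε} = { 'n' }
A is not nullable (ε ∉ FIRST(A)), so stop here.
FIRST(A E a) = { 'n' }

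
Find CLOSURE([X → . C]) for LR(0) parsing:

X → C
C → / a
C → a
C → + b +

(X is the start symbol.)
To compute CLOSURE, for each item [A → α.Bβ] where B is a non-terminal, add [B → .γ] for all productions B → γ; repeat for the newly added items until nothing changes.

Start with: [X → . C]
  [X → . C] has the dot before C: add [C → . / a], [C → . a], [C → . + b +]
No further items can be added.

CLOSURE = { [C → . + b +], [C → . / a], [C → . a], [X → . C] }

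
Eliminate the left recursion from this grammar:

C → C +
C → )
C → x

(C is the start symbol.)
C is directly left-recursive. The standard transformation for
  A → A α₁ | ... | A α_m | β₁ | ... | β_n
is
  A  → β₁ A' | ... | β_n A'
  A' → α₁ A' | ... | α_m A' | ε

C → ) becomes C → ) C'
C → x becomes C → x C'
C → C + becomes C' → + C'
Add C' → ε

Resulting grammar:
C → ) C'
C → x C'
C' → + C'
C' → ε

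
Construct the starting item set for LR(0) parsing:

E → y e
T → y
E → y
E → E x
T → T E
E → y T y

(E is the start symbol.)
First, augment the grammar with E' → E
I₀ = CLOSURE({ [E' → . E] }):
  [E' → . E] has the dot before E: add [E → . y e], [E → . y], [E → . E x], [E → . y T y]
No further items can be added.

I₀ = { [E → . E x], [E → . y T y], [E → . y e], [E → . y], [E' → . E] }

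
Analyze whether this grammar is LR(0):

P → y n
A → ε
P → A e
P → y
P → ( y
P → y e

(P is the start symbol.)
A grammar is LR(0) if no state in the canonical LR(0) collection has:
  - both a shift item (dot before a terminal) and a complete item (shift-reduce conflict), or
  - two or more complete items (reduce-reduce conflict; the accept item [P' → P .] counts as a complete item here).

Augment with P' → P and build the canonical LR(0) collection (I0 = CLOSURE({[P' → . P]}), then GOTO on every symbol after a dot until no new states appear). It has 9 states:
  I0: { [A → .], [P → . ( y], [P → . A e], [P → . y e], [P → . y n], [P → . y], [P' → . P] }  — shift, reduce
  I1: { [P → ( . y] }  — shift
  I2: { [P → A . e] }  — shift
  I3: { [P' → P .] }  — accept
  I4: { [P → y . e], [P → y . n], [P → y .] }  — shift, reduce
  I5: { [P → y e .] }  — reduce
  I6: { [P → y n .] }  — reduce
  I7: { [P → A e .] }  — reduce
  I8: { [P → ( y .] }  — reduce

Conflict in state I0:
  Shift-reduce conflict between [A → .] and [P → . ( y]
So the grammar is NOT LR(0).

Answer: No. Shift-reduce conflict between [A → .] and [P → . ( y]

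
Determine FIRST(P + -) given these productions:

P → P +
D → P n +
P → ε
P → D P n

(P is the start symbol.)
FIRST sets of the non-terminals involved (from the grammar, by fixed-point iteration):
  FIRST(P) = { '+', 'n', ε }

To compute FIRST(P + -), process the symbols left to right:
Symbol P is a non-terminal. Add FIRST(P) \ {ε} = { '+', 'n' }
P is nullable (ε ∈ FIRST(P)), continue to the next symbol.
Symbol + is a terminal. Add '+' and stop.
FIRST(P + -) = { '+', 'n' }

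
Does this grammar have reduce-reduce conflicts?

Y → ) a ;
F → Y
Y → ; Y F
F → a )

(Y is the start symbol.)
No reduce-reduce conflicts

Augment with Y' → Y and build the canonical LR(0) collection (I0 = CLOSURE({[Y' → . Y]}), then GOTO on every symbol after a dot until no new states appear). It has 11 states:
  I0: { [Y → . ) a ;], [Y → . ; Y F], [Y' → . Y] }  — shift
  I1: { [Y → ) . a ;] }  — shift
  I2: { [Y → . ) a ;], [Y → . ; Y F], [Y → ; . Y F] }  — shift
  I3: { [Y' → Y .] }  — accept
  I4: { [F → . Y], [F → . a )], [Y → . ) a ;], [Y → . ; Y F], [Y → ; Y . F] }  — shift
  I5: { [Y → ; Y F .] }  — reduce
  I6: { [F → Y .] }  — reduce
  I7: { [F → a . )] }  — shift
  I8: { [F → a ) .] }  — reduce
  I9: { [Y → ) a . ;] }  — shift
  I10: { [Y → ) a ; .] }  — reduce

No state contains more than one complete item.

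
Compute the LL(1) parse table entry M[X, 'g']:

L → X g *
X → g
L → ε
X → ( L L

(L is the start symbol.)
X → g

To find M[X, 'g'], we find productions for X where 'g' is in the predict set (PREDICT(N → α) = (FIRST(α) \ {ε}) ∪ (FOLLOW(N) if α ⇒* ε)).

X → g: PREDICT = { 'g' }
  'g' is in predict set, so this production goes in M[X, 'g']
X → ( L L: PREDICT = { '(' }

M[X, 'g'] = X → g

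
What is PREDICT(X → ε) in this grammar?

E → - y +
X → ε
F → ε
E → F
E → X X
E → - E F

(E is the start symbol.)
PREDICT(X → ε) = (FIRST(RHS) \ {ε}) ∪ (FOLLOW(X) if ε ∈ FIRST(RHS), i.e. RHS ⇒* ε)
The right-hand side is ε (FIRST(ε) = { ε }), so the predict set is FOLLOW(X) = { $ }
PREDICT(X → ε) = { $ }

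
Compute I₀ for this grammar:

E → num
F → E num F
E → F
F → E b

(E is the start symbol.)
{ [E → . F], [E → . num], [E' → . E], [F → . E b], [F → . E num F] }

First, augment the grammar with E' → E
I₀ = CLOSURE({ [E' → . E] }):
  [E' → . E] has the dot before E: add [E → . num], [E → . F]
  [E → . F] has the dot before F: add [F → . E num F], [F → . E b]
No further items can be added.

I₀ = { [E → . F], [E → . num], [E' → . E], [F → . E b], [F → . E num F] }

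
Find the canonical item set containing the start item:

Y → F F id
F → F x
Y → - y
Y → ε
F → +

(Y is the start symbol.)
{ [F → . +], [F → . F x], [Y → . - y], [Y → . F F id], [Y → .], [Y' → . Y] }

First, augment the grammar with Y' → Y
I₀ = CLOSURE({ [Y' → . Y] }):
  [Y' → . Y] has the dot before Y: add [Y → . F F id], [Y → . - y], [Y → .]
  [Y → . F F id] has the dot before F: add [F → . F x], [F → . +]
No further items can be added.

I₀ = { [F → . +], [F → . F x], [Y → . - y], [Y → . F F id], [Y → .], [Y' → . Y] }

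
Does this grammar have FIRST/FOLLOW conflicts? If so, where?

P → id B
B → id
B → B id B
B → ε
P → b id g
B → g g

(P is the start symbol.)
Yes. B → id with FOLLOW(B) on { 'id' }; B → B id B with FOLLOW(B) on { 'id' }

Nullable non-terminals: B.
FIRST sets used below: FIRST(B) = { 'g', 'id', ε }

B: nullable alternative(s) B → ε; FOLLOW(B) = { $, 'id' }
  B → id: FIRST \ {ε} = { 'id' } — overlaps FOLLOW(B) on { 'id' }: CONFLICT
  B → B id B: FIRST \ {ε} = { 'g', 'id' } — overlaps FOLLOW(B) on { 'id' }: CONFLICT
  B → ε: FIRST \ {ε} = { } — this is the only nullable alternative, skip
  B → g g: FIRST \ {ε} = { 'g' } — disjoint from FOLLOW(B)

P has no nullable alternative, so no FIRST/FOLLOW check is needed there.

So the grammar has 2 FIRST/FOLLOW conflicts (marked CONFLICT above).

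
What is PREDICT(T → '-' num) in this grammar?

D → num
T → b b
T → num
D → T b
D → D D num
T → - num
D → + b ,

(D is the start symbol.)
PREDICT(T → '-' num) = (FIRST(RHS) \ {ε}) ∪ (FOLLOW(T) if ε ∈ FIRST(RHS), i.e. RHS ⇒* ε)
FIRST('-' num) = { '-' }
ε ∉ FIRST('-' num), so FOLLOW(T) is not added.
PREDICT(T → '-' num) = { '-' }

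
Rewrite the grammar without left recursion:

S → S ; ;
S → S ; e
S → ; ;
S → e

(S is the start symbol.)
S is directly left-recursive. The standard transformation for
  A → A α₁ | ... | A α_m | β₁ | ... | β_n
is
  A  → β₁ A' | ... | β_n A'
  A' → α₁ A' | ... | α_m A' | ε

S → ; ; becomes S → ; ; S'
S → e becomes S → e S'
S → S ; ; becomes S' → ; ; S'
S → S ; e becomes S' → ; e S'
Add S' → ε

Resulting grammar:
S → ; ; S'
S → e S'
S' → ; ; S'
S' → ; e S'
S' → ε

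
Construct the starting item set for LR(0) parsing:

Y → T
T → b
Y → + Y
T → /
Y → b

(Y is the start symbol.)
First, augment the grammar with Y' → Y
I₀ = CLOSURE({ [Y' → . Y] }):
  [Y' → . Y] has the dot before Y: add [Y → . T], [Y → . + Y], [Y → . b]
  [Y → . T] has the dot before T: add [T → . b], [T → . /]
No further items can be added.

I₀ = { [T → . /], [T → . b], [Y → . + Y], [Y → . T], [Y → . b], [Y' → . Y] }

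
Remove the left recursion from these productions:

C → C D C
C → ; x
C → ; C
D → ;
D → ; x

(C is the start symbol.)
C is directly left-recursive. The standard transformation for
  A → A α₁ | ... | A α_m | β₁ | ... | β_n
is
  A  → β₁ A' | ... | β_n A'
  A' → α₁ A' | ... | α_m A' | ε

C → ; x becomes C → ; x C'
C → ; C becomes C → ; C C'
C → C D C becomes C' → D C C'
Add C' → ε

Productions for other non-terminals are unchanged:
  D → ;
  D → ; x

Resulting grammar:
C → ; x C'
C → ; C C'
C' → D C C'
C' → ε
D → ;
D → ; x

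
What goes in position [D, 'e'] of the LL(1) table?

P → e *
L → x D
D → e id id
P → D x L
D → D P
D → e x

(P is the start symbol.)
To find M[D, 'e'], we find productions for D where 'e' is in the predict set (PREDICT(N → α) = (FIRST(α) \ {ε}) ∪ (FOLLOW(N) if α ⇒* ε)).

Relevant sets:
  FIRST(D) = { 'e' }

D → e id id: PREDICT = { 'e' }
  'e' is in predict set, so this production goes in M[D, 'e']
D → D P: PREDICT = { 'e' }
  'e' is in predict set, so this production goes in M[D, 'e']
D → e x: PREDICT = { 'e' }
  'e' is in predict set, so this production goes in M[D, 'e']

M[D, 'e'] = D → e id id, D → D P, D → e x  (a multiply-defined cell — the grammar is not LL(1))

Answer: D → e id id, D → D P, D → e x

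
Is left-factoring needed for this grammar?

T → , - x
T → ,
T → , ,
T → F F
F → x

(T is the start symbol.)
Left-factoring is needed when two productions for the same non-terminal
share a common prefix on the right-hand side.

Productions for T:
  T → , - x
  T → ,
  T → , ,
  T → F F

Found common prefix ',' in productions for T

Answer: Yes, T has productions with common prefix ','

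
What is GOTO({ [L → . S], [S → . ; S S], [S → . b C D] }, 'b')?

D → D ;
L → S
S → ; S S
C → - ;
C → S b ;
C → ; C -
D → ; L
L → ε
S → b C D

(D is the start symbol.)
{ [C → . - ;], [C → . ; C -], [C → . S b ;], [S → . ; S S], [S → . b C D], [S → b . C D] }

GOTO(I, 'b') = CLOSURE({ [A → αX.β] : [A → α.Xβ] ∈ I, X = 'b' })

Items with dot before 'b', with the dot advanced:
  [S → . b C D] → [S → b . C D]
Closure of the advanced items:
  [S → b . C D] has the dot before C: add [C → . - ;], [C → . S b ;], [C → . ; C -]
  [C → . S b ;] has the dot before S: add [S → . ; S S], [S → . b C D]

GOTO = { [C → . - ;], [C → . ; C -], [C → . S b ;], [S → . ; S S], [S → . b C D], [S → b . C D] }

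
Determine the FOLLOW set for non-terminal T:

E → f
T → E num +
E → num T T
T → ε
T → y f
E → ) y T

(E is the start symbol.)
In E → num T T: T is followed by T, add FIRST(T) \ {ε} = { ')', 'f', 'num', 'y' }
  T is nullable, so also add FOLLOW(E)
In E → num T T: T is at the end, add FOLLOW(E)
In E → ) y T: T is at the end, add FOLLOW(E)

The FOLLOW sets referred to above (computed the same way, to a fixed point):
  FOLLOW(E) = { $, 'num' }

Taking the union: FOLLOW(T) = { $, ')', 'f', 'num', 'y' }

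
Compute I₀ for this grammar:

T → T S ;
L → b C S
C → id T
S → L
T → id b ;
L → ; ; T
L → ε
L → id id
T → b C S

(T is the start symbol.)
{ [T → . T S ;], [T → . b C S], [T → . id b ;], [T' → . T] }

First, augment the grammar with T' → T
I₀ = CLOSURE({ [T' → . T] }):
  [T' → . T] has the dot before T: add [T → . T S ;], [T → . id b ;], [T → . b C S]
No further items can be added.

I₀ = { [T → . T S ;], [T → . b C S], [T → . id b ;], [T' → . T] }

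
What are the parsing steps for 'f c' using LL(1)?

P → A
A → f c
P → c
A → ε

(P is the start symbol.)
Stack is shown with the top on the left.

Stack  Input  Action
--------------------
P $    f c $  output P → A
A $    f c $  output A → f c
f c $  f c $  match 'f'
c $    c $    match 'c'
$      $      accept

The string is accepted.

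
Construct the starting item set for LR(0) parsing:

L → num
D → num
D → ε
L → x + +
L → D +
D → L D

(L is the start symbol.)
{ [D → . L D], [D → . num], [D → .], [L → . D +], [L → . num], [L → . x + +], [L' → . L] }

First, augment the grammar with L' → L
I₀ = CLOSURE({ [L' → . L] }):
  [L' → . L] has the dot before L: add [L → . num], [L → . x + +], [L → . D +]
  [L → . D +] has the dot before D: add [D → . num], [D → .], [D → . L D]
No further items can be added.

I₀ = { [D → . L D], [D → . num], [D → .], [L → . D +], [L → . num], [L → . x + +], [L' → . L] }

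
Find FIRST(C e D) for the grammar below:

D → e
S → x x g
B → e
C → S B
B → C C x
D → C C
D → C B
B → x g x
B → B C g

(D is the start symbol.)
FIRST sets of the non-terminals involved (from the grammar, by fixed-point iteration):
  FIRST(C) = { 'x' }

To compute FIRST(C e D), process the symbols left to right:
Symbol C is a non-terminal. Add FIRST(C) \ {ε} = { 'x' }
C is not nullable (ε ∉ FIRST(C)), so stop here.
FIRST(C e D) = { 'x' }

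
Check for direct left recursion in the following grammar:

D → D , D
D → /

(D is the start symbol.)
Yes, D is left-recursive

Direct left recursion occurs when N → N α for some non-terminal N (the right-hand side begins with the left-hand side itself).

D → D , D: LEFT RECURSIVE (starts with D)
D → /: starts with '/'

The grammar has direct left recursion on: D.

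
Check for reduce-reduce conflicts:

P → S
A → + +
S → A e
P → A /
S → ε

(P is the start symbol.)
A reduce-reduce conflict occurs when an LR(0) state has two complete items [A → α .] and [B → β .] — both call for a reduction, and with no lookahead the parser cannot choose between them.

Augment with P' → P and build the canonical LR(0) collection (I0 = CLOSURE({[P' → . P]}), then GOTO on every symbol after a dot until no new states appear). It has 8 states:
  I0: { [A → . + +], [P → . A /], [P → . S], [P' → . P], [S → . A e], [S → .] }  — shift, reduce
  I1: { [A → + . +] }  — shift
  I2: { [P → A . /], [S → A . e] }  — shift
  I3: { [P' → P .] }  — accept
  I4: { [P → S .] }  — reduce
  I5: { [P → A / .] }  — reduce
  I6: { [S → A e .] }  — reduce
  I7: { [A → + + .] }  — reduce

No state contains more than one complete item.

Answer: No reduce-reduce conflicts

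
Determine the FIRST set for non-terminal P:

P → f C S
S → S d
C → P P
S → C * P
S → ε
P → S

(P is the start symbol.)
To compute FIRST(P), examine every production with P on the left-hand side, reading each right-hand side left to right until a non-nullable symbol is reached.

FIRST sets of the other non-terminals involved (by the same procedure, iterated to a fixed point):
  FIRST(S) = { '*', 'd', 'f', ε }

From P → f C S:
  - f is a terminal: add 'f' and stop
From P → S:
  - S is a non-terminal: add FIRST(S) \ {ε} = { '*', 'd', 'f' }
    S is nullable and nothing follows, so the whole right-hand side can vanish: ε ∈ FIRST(P)

Collecting: FIRST(P) = { '*', 'd', 'f', ε }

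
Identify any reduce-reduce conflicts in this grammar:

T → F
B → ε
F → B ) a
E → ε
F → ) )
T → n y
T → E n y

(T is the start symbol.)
Yes — I0: [B → .] vs [E → .]

Augment with T' → T and build the canonical LR(0) collection (I0 = CLOSURE({[T' → . T]}), then GOTO on every symbol after a dot until no new states appear). It has 13 states:
  I0: { [B → .], [E → .], [F → . ) )], [F → . B ) a], [T → . E n y], [T → . F], [T → . n y], [T' → . T] }  — shift, 2 reduces
  I1: { [F → ) . )] }  — shift
  I2: { [F → B . ) a] }  — shift
  I3: { [T → E . n y] }  — shift
  I4: { [T → F .] }  — reduce
  I5: { [T' → T .] }  — accept
  I6: { [T → n . y] }  — shift
  I7: { [T → n y .] }  — reduce
  I8: { [T → E n . y] }  — shift
  I9: { [T → E n y .] }  — reduce
  I10: { [F → B ) . a] }  — shift
  I11: { [F → B ) a .] }  — reduce
  I12: { [F → ) ) .] }  — reduce

I0 contains complete items [B → .], [E → .] — reduce-reduce conflict.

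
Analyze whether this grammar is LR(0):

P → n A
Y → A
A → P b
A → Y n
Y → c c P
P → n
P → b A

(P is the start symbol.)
No. Shift-reduce conflict between [P → n .] and [P → . b A]

A grammar is LR(0) if no state in the canonical LR(0) collection has:
  - both a shift item (dot before a terminal) and a complete item (shift-reduce conflict), or
  - two or more complete items (reduce-reduce conflict; the accept item [P' → P .] counts as a complete item here).

Augment with P' → P and build the canonical LR(0) collection (I0 = CLOSURE({[P' → . P]}), then GOTO on every symbol after a dot until no new states appear). It has 13 states:
  I0: { [P → . b A], [P → . n A], [P → . n], [P' → . P] }  — shift
  I1: { [P' → P .] }  — accept
  I2: { [A → . P b], [A → . Y n], [P → . b A], [P → . n A], [P → . n], [P → b . A], [Y → . A], [Y → . c c P] }  — shift
  I3: { [A → . P b], [A → . Y n], [P → . b A], [P → . n A], [P → . n], [P → n . A], [P → n .], [Y → . A], [Y → . c c P] }  — shift, reduce
  I4: { [P → n A .], [Y → A .] }  — 2 reduces
  I5: { [A → P . b] }  — shift
  I6: { [A → Y . n] }  — shift
  I7: { [Y → c . c P] }  — shift
  I8: { [P → . b A], [P → . n A], [P → . n], [Y → c c . P] }  — shift
  I9: { [Y → c c P .] }  — reduce
  I10: { [A → Y n .] }  — reduce
  I11: { [A → P b .] }  — reduce
  I12: { [P → b A .], [Y → A .] }  — 2 reduces

Conflict in state I3:
  Shift-reduce conflict between [P → n .] and [P → . b A]
So the grammar is NOT LR(0).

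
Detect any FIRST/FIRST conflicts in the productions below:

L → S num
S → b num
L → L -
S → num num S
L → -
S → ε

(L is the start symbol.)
A FIRST/FIRST conflict occurs when two productions N → α and N → β for the same non-terminal have FIRST(α) ∩ FIRST(β) ≠ ∅ (with ε ∈ FIRST of a nullable right-hand side, so two nullable alternatives also conflict).

FIRST sets of the non-terminals at (or reachable through a nullable prefix from) the front of some alternative:
  FIRST(S) = { 'b', 'num', ε }
  FIRST(L) = { '-', 'b', 'num' }

Productions for L:
  L → S num: FIRST = { 'b', 'num' }
  L → L -: FIRST = { '-', 'b', 'num' }
  L → -: FIRST = { '-' }
Productions for S:
  S → b num: FIRST = { 'b' }
  S → num num S: FIRST = { 'num' }
  S → ε: FIRST = { ε }

Conflict for L: L → S num and L → L -
  Overlap: { 'b', 'num' }
Conflict for L: L → L - and L → -
  Overlap: { '-' }

Answer: Yes. L → S num / L → L '-' on { 'b', 'num' }; L → L '-' / L → '-' on { '-' }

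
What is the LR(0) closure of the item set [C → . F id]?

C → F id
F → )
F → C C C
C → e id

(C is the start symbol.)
{ [C → . F id], [C → . e id], [F → . )], [F → . C C C] }

To compute CLOSURE, for each item [A → α.Bβ] where B is a non-terminal, add [B → .γ] for all productions B → γ; repeat for the newly added items until nothing changes.

Start with: [C → . F id]
  [C → . F id] has the dot before F: add [F → . )], [F → . C C C]
  [F → . C C C] has the dot before C: add [C → . e id]
No further items can be added.

CLOSURE = { [C → . F id], [C → . e id], [F → . )], [F → . C C C] }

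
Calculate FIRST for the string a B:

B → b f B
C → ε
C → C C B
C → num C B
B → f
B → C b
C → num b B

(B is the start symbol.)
To compute FIRST(a B), process the symbols left to right:
Symbol a is a terminal. Add 'a' and stop.
FIRST(a B) = { 'a' }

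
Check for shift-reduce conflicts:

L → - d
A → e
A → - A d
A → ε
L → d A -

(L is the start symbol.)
A shift-reduce conflict occurs when an LR(0) state has both:
  - a complete (reduce) item [A → α .] (dot at the end), and
  - a shift item [B → β . c γ] (dot before a terminal).

Augment with L' → L and build the canonical LR(0) collection (I0 = CLOSURE({[L' → . L]}), then GOTO on every symbol after a dot until no new states appear). It has 11 states:
  I0: { [L → . - d], [L → . d A -], [L' → . L] }  — shift
  I1: { [L → - . d] }  — shift
  I2: { [L' → L .] }  — accept
  I3: { [A → . - A d], [A → . e], [A → .], [L → d . A -] }  — shift, reduce
  I4: { [A → - . A d], [A → . - A d], [A → . e], [A → .] }  — shift, reduce
  I5: { [L → d A . -] }  — shift
  I6: { [A → e .] }  — reduce
  I7: { [L → d A - .] }  — reduce
  I8: { [A → - A . d] }  — shift
  I9: { [A → - A d .] }  — reduce
  I10: { [L → - d .] }  — reduce

I3 contains reduce item [A → .] and shift items [A → . - A d], [A → . e] — shift-reduce conflict.
I4 contains reduce item [A → .] and shift items [A → . - A d], [A → . e] — shift-reduce conflict.

Answer: Yes — I3: [A → .] vs [A → . - A d]; I4: [A → .] vs [A → . - A d]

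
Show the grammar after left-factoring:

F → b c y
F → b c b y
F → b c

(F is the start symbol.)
F → b c F'
F' → y
F' → b y
F' → ε

Left-factoring transforms A → αβ₁ | αβ₂ into A → αA' and A' → β₁ | β₂
(α is the longest common prefix among the alternatives). Repeat until
no nonterminal has two alternatives with a common prefix.

Round 1: F has alternatives sharing prefix 'b c'. Introduce F': F → b c F'
  Add: F' → y
  Add: F' → b y
  Add: F' → ε

No remaining common prefixes — done.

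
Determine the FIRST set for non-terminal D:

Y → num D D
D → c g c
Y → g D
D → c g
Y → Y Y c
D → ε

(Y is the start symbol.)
From D → c g c:
  - c is a terminal: add 'c' and stop
From D → c g:
  - c is a terminal: add 'c' and stop
From D → ε:
  - ε-production, so ε ∈ FIRST(D)

Collecting: FIRST(D) = { 'c', ε }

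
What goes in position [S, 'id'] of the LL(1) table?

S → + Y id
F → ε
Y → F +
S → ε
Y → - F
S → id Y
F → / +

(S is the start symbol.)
S → id Y

To find M[S, 'id'], we find productions for S where 'id' is in the predict set (PREDICT(N → α) = (FIRST(α) \ {ε}) ∪ (FOLLOW(N) if α ⇒* ε)).

Relevant sets:
  FOLLOW(S) = { $ }

S → + Y id: PREDICT = { '+' }
S → ε: PREDICT = { $ }
S → id Y: PREDICT = { 'id' }
  'id' is in predict set, so this production goes in M[S, 'id']

M[S, 'id'] = S → id Y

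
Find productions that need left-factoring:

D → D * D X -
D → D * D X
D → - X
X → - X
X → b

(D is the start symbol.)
Yes, D has productions with common prefix 'D * D X'

Left-factoring is needed when two productions for the same non-terminal
share a common prefix on the right-hand side.

Productions for D:
  D → D * D X -
  D → D * D X
  D → - X
Productions for X:
  X → - X
  X → b

Found common prefix 'D * D X' in productions for D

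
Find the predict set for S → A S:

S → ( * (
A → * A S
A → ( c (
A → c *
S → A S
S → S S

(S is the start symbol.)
PREDICT(S → A S) = (FIRST(RHS) \ {ε}) ∪ (FOLLOW(S) if ε ∈ FIRST(RHS), i.e. RHS ⇒* ε)
FIRST(A) = { '(', '*', 'c' }
FIRST(A S) = { '(', '*', 'c' }
ε ∉ FIRST(A S), so FOLLOW(S) is not added.
PREDICT(S → A S) = { '(', '*', 'c' }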